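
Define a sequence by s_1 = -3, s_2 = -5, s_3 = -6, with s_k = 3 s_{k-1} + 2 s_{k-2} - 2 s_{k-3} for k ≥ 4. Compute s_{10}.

-31880

s_4 = 3*(-6) + 2*(-5) - 2*(-3) = -22
s_5 = 3*(-22) + 2*(-6) - 2*(-5) = -68
s_6 = 3*(-68) + 2*(-22) - 2*(-6) = -236
s_7 = 3*(-236) + 2*(-68) - 2*(-22) = -800
s_8 = 3*(-800) + 2*(-236) - 2*(-68) = -2736
s_9 = 3*(-2736) + 2*(-800) - 2*(-236) = -9336
s_{10} = 3*(-9336) + 2*(-2736) - 2*(-800) = -31880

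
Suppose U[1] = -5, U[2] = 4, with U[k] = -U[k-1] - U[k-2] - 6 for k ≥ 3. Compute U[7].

U[3] = -4 - (-5) - 6 = -5
U[4] = -(-5) - 4 - 6 = -5
U[5] = -(-5) - (-5) - 6 = 4
U[6] = -4 - (-5) - 6 = -5
U[7] = -(-5) - 4 - 6 = -5

-5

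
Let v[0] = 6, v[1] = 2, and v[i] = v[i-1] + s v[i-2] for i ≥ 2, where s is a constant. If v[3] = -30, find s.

v[2] = 2 + 6s
v[3] = 2 + 8s
So 2 + 8s = -30, giving s = -4.

-4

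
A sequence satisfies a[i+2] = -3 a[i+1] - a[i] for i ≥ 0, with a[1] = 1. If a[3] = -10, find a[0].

-6

Let a[0] = x.
a[2] = -3 - x
a[3] = 8 + 3x
So 8 + 3x = -10, giving x = -6.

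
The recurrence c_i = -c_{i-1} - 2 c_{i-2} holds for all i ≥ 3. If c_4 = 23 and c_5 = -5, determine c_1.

Rearranging, c_{i-2} = (c_i + c_{i-1}) / -2.
c_3 = (-5 + 23) / -2 = 18/-2 = -9
c_2 = (23 + (-9)) / -2 = 14/-2 = -7
c_1 = (-9 + (-7)) / -2 = -16/-2 = 8

8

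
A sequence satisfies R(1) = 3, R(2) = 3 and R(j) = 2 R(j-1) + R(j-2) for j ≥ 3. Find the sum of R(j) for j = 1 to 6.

210

R(3) = 2*3 + 3 = 9
R(4) = 2*9 + 3 = 21
R(5) = 2*21 + 9 = 51
R(6) = 2*51 + 21 = 123
Sum = 3 + 3 + 9 + 21 + 51 + 123 = 210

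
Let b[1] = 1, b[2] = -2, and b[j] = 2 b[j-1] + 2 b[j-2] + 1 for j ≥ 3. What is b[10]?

b[3] = 2(-2) + 2(1) + 1 = -1
b[4] = 2(-1) + 2(-2) + 1 = -5
b[5] = 2(-5) + 2(-1) + 1 = -11
b[6] = 2(-11) + 2(-5) + 1 = -31
b[7] = 2(-31) + 2(-11) + 1 = -83
b[8] = 2(-83) + 2(-31) + 1 = -227
b[9] = 2(-227) + 2(-83) + 1 = -619
b[10] = 2(-619) + 2(-227) + 1 = -1691

-1691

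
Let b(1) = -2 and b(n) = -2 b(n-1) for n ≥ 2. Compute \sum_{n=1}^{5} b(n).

-22

b(2) = -2(-2) = 4
b(3) = -2(4) = -8
b(4) = -2(-8) = 16
b(5) = -2(16) = -32
Sum = (-2) + 4 + (-8) + 16 + (-32) = -22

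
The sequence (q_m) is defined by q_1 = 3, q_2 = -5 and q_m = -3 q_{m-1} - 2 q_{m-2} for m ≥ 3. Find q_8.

-257

q_3 = -3·(-5) - 2·3 = 9
q_4 = -3·9 - 2·(-5) = -17
q_5 = -3·(-17) - 2·9 = 33
q_6 = -3·33 - 2·(-17) = -65
q_7 = -3·(-65) - 2·33 = 129
q_8 = -3·129 - 2·(-65) = -257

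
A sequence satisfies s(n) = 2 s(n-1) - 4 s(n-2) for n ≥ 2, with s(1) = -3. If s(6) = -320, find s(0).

-5

Let s(0) = v.
s(2) = -6 - 4v
s(3) = -8v
s(4) = 24
s(5) = 48 + 32v
s(6) = 64v
So 64v = -320, giving v = -5.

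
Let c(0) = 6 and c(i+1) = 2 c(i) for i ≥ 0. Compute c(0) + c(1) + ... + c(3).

90

c(1) = 2(6) = 12
c(2) = 2(12) = 24
c(3) = 2(24) = 48
Sum = 6 + 12 + 24 + 48 = 90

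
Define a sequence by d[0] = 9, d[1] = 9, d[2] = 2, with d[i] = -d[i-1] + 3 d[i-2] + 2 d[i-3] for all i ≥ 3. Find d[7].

541

d[3] = -2 + 3(9) + 2(9) = 43
d[4] = -43 + 3(2) + 2(9) = -19
d[5] = -(-19) + 3(43) + 2(2) = 152
d[6] = -152 + 3(-19) + 2(43) = -123
d[7] = -(-123) + 3(152) + 2(-19) = 541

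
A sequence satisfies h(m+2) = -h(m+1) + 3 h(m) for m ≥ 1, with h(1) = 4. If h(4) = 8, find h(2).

5

Let h(2) = y.
h(3) = 12 - y
h(4) = -12 + 4y
So -12 + 4y = 8, giving y = 5.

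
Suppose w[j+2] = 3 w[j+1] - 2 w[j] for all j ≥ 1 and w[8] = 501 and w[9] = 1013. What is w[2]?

Rearranging, w[j-2] = (w[j] - 3 w[j-1]) / -2.
w[7] = (1013 - 3(501)) / -2 = -490/-2 = 245
w[6] = (501 - 3(245)) / -2 = -234/-2 = 117
w[5] = (245 - 3(117)) / -2 = -106/-2 = 53
w[4] = (117 - 3(53)) / -2 = -42/-2 = 21
w[3] = (53 - 3(21)) / -2 = -10/-2 = 5
w[2] = (21 - 3(5)) / -2 = 6/-2 = -3

-3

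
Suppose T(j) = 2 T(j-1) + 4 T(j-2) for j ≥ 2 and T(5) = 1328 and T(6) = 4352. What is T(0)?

8

Rearranging, T(j-2) = (T(j) - 2 T(j-1)) / 4.
T(4) = (4352 - 2*1328) / 4 = 1696/4 = 424
T(3) = (1328 - 2*424) / 4 = 480/4 = 120
T(2) = (424 - 2*120) / 4 = 184/4 = 46
T(1) = (120 - 2*46) / 4 = 28/4 = 7
T(0) = (46 - 2*7) / 4 = 32/4 = 8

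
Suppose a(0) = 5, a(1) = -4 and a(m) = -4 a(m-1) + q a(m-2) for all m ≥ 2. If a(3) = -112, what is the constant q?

a(2) = 16 + 5q
a(3) = -64 - 24q
So -64 - 24q = -112, giving q = 2.

2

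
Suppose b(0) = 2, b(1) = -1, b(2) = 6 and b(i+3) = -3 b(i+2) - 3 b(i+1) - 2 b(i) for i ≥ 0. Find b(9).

-1195

b(3) = -3(6) - 3(-1) - 2(2) = -19
b(4) = -3(-19) - 3(6) - 2(-1) = 41
b(5) = -3(41) - 3(-19) - 2(6) = -78
b(6) = -3(-78) - 3(41) - 2(-19) = 149
b(7) = -3(149) - 3(-78) - 2(41) = -295
b(8) = -3(-295) - 3(149) - 2(-78) = 594
b(9) = -3(594) - 3(-295) - 2(149) = -1195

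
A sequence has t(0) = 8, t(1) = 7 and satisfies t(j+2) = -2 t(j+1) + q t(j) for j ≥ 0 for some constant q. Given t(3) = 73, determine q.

-5

t(2) = -14 + 8q
t(3) = 28 - 9q
So 28 - 9q = 73, giving q = -5.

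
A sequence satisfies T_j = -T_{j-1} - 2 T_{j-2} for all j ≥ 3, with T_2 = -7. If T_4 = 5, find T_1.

-1

Let T_1 = x.
T_3 = 7 - 2x
T_4 = 7 + 2x
So 7 + 2x = 5, giving x = -1.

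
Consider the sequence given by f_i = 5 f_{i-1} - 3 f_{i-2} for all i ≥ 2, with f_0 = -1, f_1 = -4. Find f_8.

f_2 = 5*(-4) - 3*(-1) = -17
f_3 = 5*(-17) - 3*(-4) = -73
f_4 = 5*(-73) - 3*(-17) = -314
f_5 = 5*(-314) - 3*(-73) = -1351
f_6 = 5*(-1351) - 3*(-314) = -5813
f_7 = 5*(-5813) - 3*(-1351) = -25012
f_8 = 5*(-25012) - 3*(-5813) = -107621

-107621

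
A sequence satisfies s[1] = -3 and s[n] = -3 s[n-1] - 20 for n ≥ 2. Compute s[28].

The fixed point is -20/(1 + 3) = -5, so s[n] + 5 = -3(s[n-1] + 5).
Hence s[n] = 2·(-3)^{n-1} - 5.
s[28] = 2·(-3)^{27} - 5 = 2·-7625597484987 - 5 = -15251194969979.

-15251194969979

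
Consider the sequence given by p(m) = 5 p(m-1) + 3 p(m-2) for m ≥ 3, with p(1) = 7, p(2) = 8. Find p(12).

p(3) = 5*8 + 3*7 = 61
p(4) = 5*61 + 3*8 = 329
p(5) = 5*329 + 3*61 = 1828
p(6) = 5*1828 + 3*329 = 10127
p(7) = 5*10127 + 3*1828 = 56119
p(8) = 5*56119 + 3*10127 = 310976
p(9) = 5*310976 + 3*56119 = 1723237
p(10) = 5*1723237 + 3*310976 = 9549113
p(11) = 5*9549113 + 3*1723237 = 52915276
p(12) = 5*52915276 + 3*9549113 = 293223719

293223719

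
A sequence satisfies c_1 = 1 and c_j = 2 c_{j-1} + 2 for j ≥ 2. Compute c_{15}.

49150

The fixed point is 2/(1 - 2) = -2, so c_j + 2 = 2(c_{j-1} + 2).
Hence c_j = 3·2^{j-1} - 2.
c_{15} = 3·2^{14} - 2 = 3·16384 - 2 = 49150.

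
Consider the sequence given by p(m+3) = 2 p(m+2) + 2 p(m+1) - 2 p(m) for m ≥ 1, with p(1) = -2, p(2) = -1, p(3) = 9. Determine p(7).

p(4) = 2*9 + 2*(-1) - 2*(-2) = 20
p(5) = 2*20 + 2*9 - 2*(-1) = 60
p(6) = 2*60 + 2*20 - 2*9 = 142
p(7) = 2*142 + 2*60 - 2*20 = 364

364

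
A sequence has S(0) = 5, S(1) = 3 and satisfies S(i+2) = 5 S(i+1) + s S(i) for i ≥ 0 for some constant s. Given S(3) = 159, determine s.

3

S(2) = 15 + 5s
S(3) = 75 + 28s
So 75 + 28s = 159, giving s = 3.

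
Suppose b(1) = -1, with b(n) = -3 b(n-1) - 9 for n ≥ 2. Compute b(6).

-306

b(2) = -3·(-1) - 9 = -6
b(3) = -3·(-6) - 9 = 9
b(4) = -3·9 - 9 = -36
b(5) = -3·(-36) - 9 = 99
b(6) = -3·99 - 9 = -306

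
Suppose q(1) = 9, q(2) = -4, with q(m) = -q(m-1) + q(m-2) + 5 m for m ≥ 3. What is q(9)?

q(3) = -(-4) + 9 + 15 = 28
q(4) = -28 + (-4) + 20 = -12
q(5) = -(-12) + 28 + 25 = 65
q(6) = -65 + (-12) + 30 = -47
q(7) = -(-47) + 65 + 35 = 147
q(8) = -147 + (-47) + 40 = -154
q(9) = -(-154) + 147 + 45 = 346

346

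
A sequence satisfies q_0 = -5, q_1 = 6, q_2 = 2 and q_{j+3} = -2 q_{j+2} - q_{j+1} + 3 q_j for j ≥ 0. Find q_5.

-101

q_3 = -2(2) - 6 + 3(-5) = -25
q_4 = -2(-25) - 2 + 3(6) = 66
q_5 = -2(66) - (-25) + 3(2) = -101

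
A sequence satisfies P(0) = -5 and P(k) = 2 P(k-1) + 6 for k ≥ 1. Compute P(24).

The fixed point is 6/(1 - 2) = -6, so P(k) + 6 = 2(P(k-1) + 6).
Hence P(k) = 1·2^k - 6.
P(24) = 1·2^{24} - 6 = 1·16777216 - 6 = 16777210.

16777210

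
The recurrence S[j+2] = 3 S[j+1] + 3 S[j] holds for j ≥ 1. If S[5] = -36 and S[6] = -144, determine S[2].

-4

Rearranging, S[j-2] = (S[j] - 3 S[j-1]) / 3.
S[4] = (-144 - 3·(-36)) / 3 = -36/3 = -12
S[3] = (-36 - 3·(-12)) / 3 = 0/3 = 0
S[2] = (-12 - 3·0) / 3 = -12/3 = -4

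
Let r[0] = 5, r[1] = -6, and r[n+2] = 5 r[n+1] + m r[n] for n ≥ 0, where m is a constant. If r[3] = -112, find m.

r[2] = -30 + 5m
r[3] = -150 + 19m
So -150 + 19m = -112, giving m = 2.

2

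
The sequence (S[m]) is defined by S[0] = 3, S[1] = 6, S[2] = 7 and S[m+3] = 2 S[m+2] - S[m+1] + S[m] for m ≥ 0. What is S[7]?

S[3] = 2(7) - 6 + 3 = 11
S[4] = 2(11) - 7 + 6 = 21
S[5] = 2(21) - 11 + 7 = 38
S[6] = 2(38) - 21 + 11 = 66
S[7] = 2(66) - 38 + 21 = 115

115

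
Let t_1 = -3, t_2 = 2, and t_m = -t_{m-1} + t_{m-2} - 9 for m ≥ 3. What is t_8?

t_3 = -2 + (-3) - 9 = -14
t_4 = -(-14) + 2 - 9 = 7
t_5 = -7 + (-14) - 9 = -30
t_6 = -(-30) + 7 - 9 = 28
t_7 = -28 + (-30) - 9 = -67
t_8 = -(-67) + 28 - 9 = 86

86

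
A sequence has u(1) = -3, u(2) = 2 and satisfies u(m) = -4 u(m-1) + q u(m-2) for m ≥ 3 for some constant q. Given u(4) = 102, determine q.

5

u(3) = -8 - 3q
u(4) = 32 + 14q
So 32 + 14q = 102, giving q = 5.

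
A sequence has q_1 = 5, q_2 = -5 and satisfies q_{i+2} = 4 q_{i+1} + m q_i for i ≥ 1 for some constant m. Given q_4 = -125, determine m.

q_3 = -20 + 5m
q_4 = -80 + 15m
So -80 + 15m = -125, giving m = -3.

-3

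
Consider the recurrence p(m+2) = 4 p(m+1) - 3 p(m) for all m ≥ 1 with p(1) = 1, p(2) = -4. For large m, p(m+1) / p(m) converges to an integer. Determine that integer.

3

The characteristic equation is r^2 - 4r + 3 = 0, which factors as (r - 3)(r - 1) = 0.
So the roots are 3 and 1. Since |3| > |1| and the coefficient of 3^m is non-zero, the ratio tends to 3.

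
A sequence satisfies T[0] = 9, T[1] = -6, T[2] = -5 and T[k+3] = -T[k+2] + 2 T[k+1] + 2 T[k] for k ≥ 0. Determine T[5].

T[3] = -(-5) + 2·(-6) + 2·9 = 11
T[4] = -11 + 2·(-5) + 2·(-6) = -33
T[5] = -(-33) + 2·11 + 2·(-5) = 45

45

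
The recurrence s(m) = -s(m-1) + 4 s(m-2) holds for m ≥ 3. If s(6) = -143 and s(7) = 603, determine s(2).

Rearranging, s(m-2) = (s(m) + s(m-1)) / 4.
s(5) = (603 + (-143)) / 4 = 460/4 = 115
s(4) = (-143 + 115) / 4 = -28/4 = -7
s(3) = (115 + (-7)) / 4 = 108/4 = 27
s(2) = (-7 + 27) / 4 = 20/4 = 5

5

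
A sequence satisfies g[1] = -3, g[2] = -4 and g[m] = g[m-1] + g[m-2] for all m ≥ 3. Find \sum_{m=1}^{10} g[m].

-517

g[3] = (-4) + (-3) = -7
g[4] = (-7) + (-4) = -11
g[5] = (-11) + (-7) = -18
g[6] = (-18) + (-11) = -29
g[7] = (-29) + (-18) = -47
g[8] = (-47) + (-29) = -76
g[9] = (-76) + (-47) = -123
g[10] = (-123) + (-76) = -199
Sum = (-3) + (-4) + (-7) + (-11) + (-18) + (-29) + (-47) + (-76) + (-123) + (-199) = -517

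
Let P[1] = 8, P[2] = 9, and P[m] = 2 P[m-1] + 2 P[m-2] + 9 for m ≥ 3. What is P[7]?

2405

P[3] = 2(9) + 2(8) + 9 = 43
P[4] = 2(43) + 2(9) + 9 = 113
P[5] = 2(113) + 2(43) + 9 = 321
P[6] = 2(321) + 2(113) + 9 = 877
P[7] = 2(877) + 2(321) + 9 = 2405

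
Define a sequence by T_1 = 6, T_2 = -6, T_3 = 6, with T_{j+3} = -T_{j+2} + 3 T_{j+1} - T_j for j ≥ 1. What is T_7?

342

T_4 = -6 + 3(-6) - 6 = -30
T_5 = -(-30) + 3(6) - (-6) = 54
T_6 = -54 + 3(-30) - 6 = -150
T_7 = -(-150) + 3(54) - (-30) = 342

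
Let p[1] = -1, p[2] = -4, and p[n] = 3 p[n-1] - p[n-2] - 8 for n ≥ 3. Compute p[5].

p[3] = 3(-4) - (-1) - 8 = -19
p[4] = 3(-19) - (-4) - 8 = -61
p[5] = 3(-61) - (-19) - 8 = -172

-172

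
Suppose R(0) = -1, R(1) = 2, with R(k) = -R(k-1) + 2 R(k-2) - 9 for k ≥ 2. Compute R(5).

R(2) = -2 + 2*(-1) - 9 = -13
R(3) = -(-13) + 2*2 - 9 = 8
R(4) = -8 + 2*(-13) - 9 = -43
R(5) = -(-43) + 2*8 - 9 = 50

50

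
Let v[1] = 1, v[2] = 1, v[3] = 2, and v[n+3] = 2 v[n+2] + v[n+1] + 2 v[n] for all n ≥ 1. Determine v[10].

2367

v[4] = 2*2 + 1 + 2*1 = 7
v[5] = 2*7 + 2 + 2*1 = 18
v[6] = 2*18 + 7 + 2*2 = 47
v[7] = 2*47 + 18 + 2*7 = 126
v[8] = 2*126 + 47 + 2*18 = 335
v[9] = 2*335 + 126 + 2*47 = 890
v[10] = 2*890 + 335 + 2*126 = 2367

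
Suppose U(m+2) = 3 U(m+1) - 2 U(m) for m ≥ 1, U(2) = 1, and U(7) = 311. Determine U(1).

Let U(1) = w.
U(3) = 3 - 2w
U(4) = 7 - 6w
U(5) = 15 - 14w
U(6) = 31 - 30w
U(7) = 63 - 62w
So 63 - 62w = 311, giving w = -4.

-4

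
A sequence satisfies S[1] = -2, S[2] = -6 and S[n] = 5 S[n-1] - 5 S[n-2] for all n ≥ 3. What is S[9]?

-42500

S[3] = 5*(-6) - 5*(-2) = -20
S[4] = 5*(-20) - 5*(-6) = -70
S[5] = 5*(-70) - 5*(-20) = -250
S[6] = 5*(-250) - 5*(-70) = -900
S[7] = 5*(-900) - 5*(-250) = -3250
S[8] = 5*(-3250) - 5*(-900) = -11750
S[9] = 5*(-11750) - 5*(-3250) = -42500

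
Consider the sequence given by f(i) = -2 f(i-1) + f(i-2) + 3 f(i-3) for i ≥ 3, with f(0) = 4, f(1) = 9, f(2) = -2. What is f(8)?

f(3) = -2·(-2) + 9 + 3·4 = 25
f(4) = -2·25 + (-2) + 3·9 = -25
f(5) = -2·(-25) + 25 + 3·(-2) = 69
f(6) = -2·69 + (-25) + 3·25 = -88
f(7) = -2·(-88) + 69 + 3·(-25) = 170
f(8) = -2·170 + (-88) + 3·69 = -221

-221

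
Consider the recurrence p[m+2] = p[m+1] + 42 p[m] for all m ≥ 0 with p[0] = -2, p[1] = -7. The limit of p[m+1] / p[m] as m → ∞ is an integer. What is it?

7

The characteristic equation is r^2 - r - 42 = 0, which factors as (r - 7)(r + 6) = 0.
So the roots are 7 and -6. Since |7| > |-6| and the coefficient of 7^m is non-zero, the ratio tends to 7.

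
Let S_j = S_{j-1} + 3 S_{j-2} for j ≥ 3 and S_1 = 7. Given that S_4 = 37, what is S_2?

4

Let S_2 = w.
S_3 = 21 + w
S_4 = 21 + 4w
So 21 + 4w = 37, giving w = 4.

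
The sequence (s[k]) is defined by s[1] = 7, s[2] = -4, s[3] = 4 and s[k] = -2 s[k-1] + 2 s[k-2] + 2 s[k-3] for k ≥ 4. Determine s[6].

-4

s[4] = -2·4 + 2·(-4) + 2·7 = -2
s[5] = -2·(-2) + 2·4 + 2·(-4) = 4
s[6] = -2·4 + 2·(-2) + 2·4 = -4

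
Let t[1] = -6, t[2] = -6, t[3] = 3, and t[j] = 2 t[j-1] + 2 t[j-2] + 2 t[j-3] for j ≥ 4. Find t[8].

t[4] = 2·3 + 2·(-6) + 2·(-6) = -18
t[5] = 2·(-18) + 2·3 + 2·(-6) = -42
t[6] = 2·(-42) + 2·(-18) + 2·3 = -114
t[7] = 2·(-114) + 2·(-42) + 2·(-18) = -348
t[8] = 2·(-348) + 2·(-114) + 2·(-42) = -1008

-1008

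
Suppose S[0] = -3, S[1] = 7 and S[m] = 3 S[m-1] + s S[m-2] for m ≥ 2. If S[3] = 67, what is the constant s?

-2

S[2] = 21 - 3s
S[3] = 63 - 2s
So 63 - 2s = 67, giving s = -2.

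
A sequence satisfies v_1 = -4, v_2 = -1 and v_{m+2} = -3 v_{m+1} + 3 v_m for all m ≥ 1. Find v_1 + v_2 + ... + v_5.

v_3 = -3(-1) + 3(-4) = -9
v_4 = -3(-9) + 3(-1) = 24
v_5 = -3(24) + 3(-9) = -99
Sum = (-4) + (-1) + (-9) + 24 + (-99) = -89

-89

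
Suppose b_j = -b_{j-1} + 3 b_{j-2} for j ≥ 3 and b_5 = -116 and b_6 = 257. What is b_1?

Rearranging, b_{j-2} = (b_j + b_{j-1}) / 3.
b_4 = (257 + (-116)) / 3 = 141/3 = 47
b_3 = (-116 + 47) / 3 = -69/3 = -23
b_2 = (47 + (-23)) / 3 = 24/3 = 8
b_1 = (-23 + 8) / 3 = -15/3 = -5

-5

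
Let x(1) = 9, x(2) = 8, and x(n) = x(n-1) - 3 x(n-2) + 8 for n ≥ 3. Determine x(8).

x(3) = 8 - 3*9 + 8 = -11
x(4) = (-11) - 3*8 + 8 = -27
x(5) = (-27) - 3*(-11) + 8 = 14
x(6) = 14 - 3*(-27) + 8 = 103
x(7) = 103 - 3*14 + 8 = 69
x(8) = 69 - 3*103 + 8 = -232

-232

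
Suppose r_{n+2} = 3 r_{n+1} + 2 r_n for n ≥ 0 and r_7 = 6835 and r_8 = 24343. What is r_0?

-2

Rearranging, r_{n-2} = (r_n - 3 r_{n-1}) / 2.
r_6 = (24343 - 3*6835) / 2 = 3838/2 = 1919
r_5 = (6835 - 3*1919) / 2 = 1078/2 = 539
r_4 = (1919 - 3*539) / 2 = 302/2 = 151
r_3 = (539 - 3*151) / 2 = 86/2 = 43
r_2 = (151 - 3*43) / 2 = 22/2 = 11
r_1 = (43 - 3*11) / 2 = 10/2 = 5
r_0 = (11 - 3*5) / 2 = -4/2 = -2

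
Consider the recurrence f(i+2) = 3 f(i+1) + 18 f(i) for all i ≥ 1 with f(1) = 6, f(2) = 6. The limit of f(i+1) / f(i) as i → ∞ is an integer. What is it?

The characteristic equation is r^2 - 3r - 18 = 0, which factors as (r - 6)(r + 3) = 0.
So the roots are 6 and -3. Since |6| > |-3| and the coefficient of 6^i is non-zero, the ratio tends to 6.

6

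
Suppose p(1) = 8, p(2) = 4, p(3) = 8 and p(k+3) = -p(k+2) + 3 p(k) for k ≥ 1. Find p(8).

-32

p(4) = -8 + 3·8 = 16
p(5) = -16 + 3·4 = -4
p(6) = -(-4) + 3·8 = 28
p(7) = -28 + 3·16 = 20
p(8) = -20 + 3·(-4) = -32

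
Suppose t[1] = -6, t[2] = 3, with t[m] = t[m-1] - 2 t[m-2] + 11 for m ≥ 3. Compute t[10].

t[3] = 3 - 2*(-6) + 11 = 26
t[4] = 26 - 2*3 + 11 = 31
t[5] = 31 - 2*26 + 11 = -10
t[6] = (-10) - 2*31 + 11 = -61
t[7] = (-61) - 2*(-10) + 11 = -30
t[8] = (-30) - 2*(-61) + 11 = 103
t[9] = 103 - 2*(-30) + 11 = 174
t[10] = 174 - 2*103 + 11 = -21

-21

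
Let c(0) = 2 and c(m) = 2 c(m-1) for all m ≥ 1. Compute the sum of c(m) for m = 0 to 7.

510

c(1) = 2(2) = 4
c(2) = 2(4) = 8
c(3) = 2(8) = 16
c(4) = 2(16) = 32
c(5) = 2(32) = 64
c(6) = 2(64) = 128
c(7) = 2(128) = 256
Sum = 2 + 4 + 8 + 16 + 32 + 64 + 128 + 256 = 510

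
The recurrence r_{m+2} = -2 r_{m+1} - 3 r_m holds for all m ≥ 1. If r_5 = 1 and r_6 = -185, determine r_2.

7

Rearranging, r_{m-2} = (r_m + 2 r_{m-1}) / -3.
r_4 = (-185 + 2·1) / -3 = -183/-3 = 61
r_3 = (1 + 2·61) / -3 = 123/-3 = -41
r_2 = (61 + 2·(-41)) / -3 = -21/-3 = 7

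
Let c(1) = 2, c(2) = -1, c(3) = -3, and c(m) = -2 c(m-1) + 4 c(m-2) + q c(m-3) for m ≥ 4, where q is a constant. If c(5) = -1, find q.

-3

c(4) = 2 + 2q
c(5) = -16 - 5q
So -16 - 5q = -1, giving q = -3.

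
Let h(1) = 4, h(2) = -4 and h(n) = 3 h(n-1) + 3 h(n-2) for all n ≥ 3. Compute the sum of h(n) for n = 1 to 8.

-2784

h(3) = 3·(-4) + 3·4 = 0
h(4) = 3·0 + 3·(-4) = -12
h(5) = 3·(-12) + 3·0 = -36
h(6) = 3·(-36) + 3·(-12) = -144
h(7) = 3·(-144) + 3·(-36) = -540
h(8) = 3·(-540) + 3·(-144) = -2052
Sum = 4 + (-4) + 0 + (-12) + (-36) + (-144) + (-540) + (-2052) = -2784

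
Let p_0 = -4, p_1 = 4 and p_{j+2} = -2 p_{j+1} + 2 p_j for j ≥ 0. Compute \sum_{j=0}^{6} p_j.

p_2 = -2·4 + 2·(-4) = -16
p_3 = -2·(-16) + 2·4 = 40
p_4 = -2·40 + 2·(-16) = -112
p_5 = -2·(-112) + 2·40 = 304
p_6 = -2·304 + 2·(-112) = -832
Sum = (-4) + 4 + (-16) + 40 + (-112) + 304 + (-832) = -616

-616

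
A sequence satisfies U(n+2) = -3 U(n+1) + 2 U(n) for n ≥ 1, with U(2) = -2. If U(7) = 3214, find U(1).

8

Let U(1) = x.
U(3) = 6 + 2x
U(4) = -22 - 6x
U(5) = 78 + 22x
U(6) = -278 - 78x
U(7) = 990 + 278x
So 990 + 278x = 3214, giving x = 8.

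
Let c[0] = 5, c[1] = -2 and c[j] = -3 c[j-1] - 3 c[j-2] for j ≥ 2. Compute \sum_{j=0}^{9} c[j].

c[2] = -3*(-2) - 3*5 = -9
c[3] = -3*(-9) - 3*(-2) = 33
c[4] = -3*33 - 3*(-9) = -72
c[5] = -3*(-72) - 3*33 = 117
c[6] = -3*117 - 3*(-72) = -135
c[7] = -3*(-135) - 3*117 = 54
c[8] = -3*54 - 3*(-135) = 243
c[9] = -3*243 - 3*54 = -891
Sum = 5 + (-2) + (-9) + 33 + (-72) + 117 + (-135) + 54 + 243 + (-891) = -657

-657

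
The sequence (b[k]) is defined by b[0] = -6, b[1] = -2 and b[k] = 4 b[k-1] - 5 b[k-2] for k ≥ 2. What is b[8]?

b[2] = 4(-2) - 5(-6) = 22
b[3] = 4(22) - 5(-2) = 98
b[4] = 4(98) - 5(22) = 282
b[5] = 4(282) - 5(98) = 638
b[6] = 4(638) - 5(282) = 1142
b[7] = 4(1142) - 5(638) = 1378
b[8] = 4(1378) - 5(1142) = -198

-198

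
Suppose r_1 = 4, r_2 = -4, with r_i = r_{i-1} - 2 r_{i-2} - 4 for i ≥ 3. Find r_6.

36

r_3 = (-4) - 2·4 - 4 = -16
r_4 = (-16) - 2·(-4) - 4 = -12
r_5 = (-12) - 2·(-16) - 4 = 16
r_6 = 16 - 2·(-12) - 4 = 36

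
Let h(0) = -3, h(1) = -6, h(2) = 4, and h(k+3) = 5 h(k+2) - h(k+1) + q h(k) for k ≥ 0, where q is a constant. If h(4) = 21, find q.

h(3) = 26 - 3q
h(4) = 126 - 21q
So 126 - 21q = 21, giving q = 5.

5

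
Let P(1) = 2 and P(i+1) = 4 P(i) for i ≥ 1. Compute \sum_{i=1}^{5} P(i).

P(2) = 4·2 = 8
P(3) = 4·8 = 32
P(4) = 4·32 = 128
P(5) = 4·128 = 512
Sum = 2 + 8 + 32 + 128 + 512 = 682

682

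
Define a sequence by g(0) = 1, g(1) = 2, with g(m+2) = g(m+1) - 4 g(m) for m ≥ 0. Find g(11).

758

g(2) = 2 - 4(1) = -2
g(3) = (-2) - 4(2) = -10
g(4) = (-10) - 4(-2) = -2
g(5) = (-2) - 4(-10) = 38
g(6) = 38 - 4(-2) = 46
g(7) = 46 - 4(38) = -106
g(8) = (-106) - 4(46) = -290
g(9) = (-290) - 4(-106) = 134
g(10) = 134 - 4(-290) = 1294
g(11) = 1294 - 4(134) = 758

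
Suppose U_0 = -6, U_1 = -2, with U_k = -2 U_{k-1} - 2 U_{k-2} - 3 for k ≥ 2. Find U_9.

-23

U_2 = -2·(-2) - 2·(-6) - 3 = 13
U_3 = -2·13 - 2·(-2) - 3 = -25
U_4 = -2·(-25) - 2·13 - 3 = 21
U_5 = -2·21 - 2·(-25) - 3 = 5
U_6 = -2·5 - 2·21 - 3 = -55
U_7 = -2·(-55) - 2·5 - 3 = 97
U_8 = -2·97 - 2·(-55) - 3 = -87
U_9 = -2·(-87) - 2·97 - 3 = -23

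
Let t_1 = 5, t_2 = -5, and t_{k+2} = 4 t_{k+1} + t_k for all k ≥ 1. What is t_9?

t_3 = 4*(-5) + 5 = -15
t_4 = 4*(-15) + (-5) = -65
t_5 = 4*(-65) + (-15) = -275
t_6 = 4*(-275) + (-65) = -1165
t_7 = 4*(-1165) + (-275) = -4935
t_8 = 4*(-4935) + (-1165) = -20905
t_9 = 4*(-20905) + (-4935) = -88555

-88555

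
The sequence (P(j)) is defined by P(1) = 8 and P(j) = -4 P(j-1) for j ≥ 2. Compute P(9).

524288

P(2) = -4·8 = -32
P(3) = -4·(-32) = 128
P(4) = -4·128 = -512
P(5) = -4·(-512) = 2048
P(6) = -4·2048 = -8192
P(7) = -4·(-8192) = 32768
P(8) = -4·32768 = -131072
P(9) = -4·(-131072) = 524288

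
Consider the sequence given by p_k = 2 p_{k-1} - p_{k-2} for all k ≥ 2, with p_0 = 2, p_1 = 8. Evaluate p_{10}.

p_2 = 2(8) - 2 = 14
p_3 = 2(14) - 8 = 20
p_4 = 2(20) - 14 = 26
p_5 = 2(26) - 20 = 32
p_6 = 2(32) - 26 = 38
p_7 = 2(38) - 32 = 44
p_8 = 2(44) - 38 = 50
p_9 = 2(50) - 44 = 56
p_{10} = 2(56) - 50 = 62

62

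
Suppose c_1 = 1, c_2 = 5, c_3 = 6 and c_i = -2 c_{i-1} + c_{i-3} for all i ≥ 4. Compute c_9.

238

c_4 = -2·6 + 1 = -11
c_5 = -2·(-11) + 5 = 27
c_6 = -2·27 + 6 = -48
c_7 = -2·(-48) + (-11) = 85
c_8 = -2·85 + 27 = -143
c_9 = -2·(-143) + (-48) = 238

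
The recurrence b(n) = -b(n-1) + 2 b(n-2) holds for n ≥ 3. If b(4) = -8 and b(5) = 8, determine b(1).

-2

Rearranging, b(n-2) = (b(n) + b(n-1)) / 2.
b(3) = (8 + (-8)) / 2 = 0/2 = 0
b(2) = (-8 + 0) / 2 = -8/2 = -4
b(1) = (0 + (-4)) / 2 = -4/2 = -2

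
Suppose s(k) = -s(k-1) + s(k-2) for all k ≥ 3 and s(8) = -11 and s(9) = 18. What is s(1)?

3

Rearranging, s(k-2) = s(k) + s(k-1).
s(7) = 18 + (-11) = 7
s(6) = -11 + 7 = -4
s(5) = 7 + (-4) = 3
s(4) = -4 + 3 = -1
s(3) = 3 + (-1) = 2
s(2) = -1 + 2 = 1
s(1) = 2 + 1 = 3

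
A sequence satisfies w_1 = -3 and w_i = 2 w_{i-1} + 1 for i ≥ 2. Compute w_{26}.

The fixed point is 1/(1 - 2) = -1, so w_i + 1 = 2(w_{i-1} + 1).
Hence w_i = -2·2^{i-1} - 1.
w_{26} = -2·2^{25} - 1 = -2·33554432 - 1 = -67108865.

-67108865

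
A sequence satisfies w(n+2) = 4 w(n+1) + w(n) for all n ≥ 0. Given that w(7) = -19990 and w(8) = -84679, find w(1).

-2

Rearranging, w(n-2) = w(n) - 4 w(n-1).
w(6) = -84679 - 4·(-19990) = -4719
w(5) = -19990 - 4·(-4719) = -1114
w(4) = -4719 - 4·(-1114) = -263
w(3) = -1114 - 4·(-263) = -62
w(2) = -263 - 4·(-62) = -15
w(1) = -62 - 4·(-15) = -2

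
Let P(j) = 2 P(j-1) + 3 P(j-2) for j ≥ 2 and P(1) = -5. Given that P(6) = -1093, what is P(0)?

-1

Let P(0) = z.
P(2) = -10 + 3z
P(3) = -35 + 6z
P(4) = -100 + 21z
P(5) = -305 + 60z
P(6) = -910 + 183z
So -910 + 183z = -1093, giving z = -1.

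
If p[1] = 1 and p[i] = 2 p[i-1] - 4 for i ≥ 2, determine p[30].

-1610612732

The fixed point is -4/(1 - 2) = 4, so p[i] - 4 = 2(p[i-1] - 4).
Hence p[i] = -3·2^{i-1} + 4.
p[30] = -3·2^{29} + 4 = -3·536870912 + 4 = -1610612732.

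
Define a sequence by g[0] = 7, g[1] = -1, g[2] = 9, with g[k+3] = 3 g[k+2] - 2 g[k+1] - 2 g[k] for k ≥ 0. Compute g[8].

g[3] = 3*9 - 2*(-1) - 2*7 = 15
g[4] = 3*15 - 2*9 - 2*(-1) = 29
g[5] = 3*29 - 2*15 - 2*9 = 39
g[6] = 3*39 - 2*29 - 2*15 = 29
g[7] = 3*29 - 2*39 - 2*29 = -49
g[8] = 3*(-49) - 2*29 - 2*39 = -283

-283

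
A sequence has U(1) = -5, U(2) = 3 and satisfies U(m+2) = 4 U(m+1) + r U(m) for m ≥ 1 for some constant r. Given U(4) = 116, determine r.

-4

U(3) = 12 - 5r
U(4) = 48 - 17r
So 48 - 17r = 116, giving r = -4.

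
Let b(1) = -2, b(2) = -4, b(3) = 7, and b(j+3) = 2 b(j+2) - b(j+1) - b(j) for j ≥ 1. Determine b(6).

b(4) = 2(7) - (-4) - (-2) = 20
b(5) = 2(20) - 7 - (-4) = 37
b(6) = 2(37) - 20 - 7 = 47

47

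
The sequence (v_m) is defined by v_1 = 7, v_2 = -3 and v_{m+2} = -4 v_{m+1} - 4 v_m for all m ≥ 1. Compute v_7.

-1664

v_3 = -4*(-3) - 4*7 = -16
v_4 = -4*(-16) - 4*(-3) = 76
v_5 = -4*76 - 4*(-16) = -240
v_6 = -4*(-240) - 4*76 = 656
v_7 = -4*656 - 4*(-240) = -1664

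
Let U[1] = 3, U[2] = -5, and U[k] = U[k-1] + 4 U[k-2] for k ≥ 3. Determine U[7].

U[3] = (-5) + 4·3 = 7
U[4] = 7 + 4·(-5) = -13
U[5] = (-13) + 4·7 = 15
U[6] = 15 + 4·(-13) = -37
U[7] = (-37) + 4·15 = 23

23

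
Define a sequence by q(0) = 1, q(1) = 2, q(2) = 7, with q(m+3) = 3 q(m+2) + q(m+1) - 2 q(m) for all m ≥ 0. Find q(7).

q(3) = 3*7 + 2 - 2*1 = 21
q(4) = 3*21 + 7 - 2*2 = 66
q(5) = 3*66 + 21 - 2*7 = 205
q(6) = 3*205 + 66 - 2*21 = 639
q(7) = 3*639 + 205 - 2*66 = 1990

1990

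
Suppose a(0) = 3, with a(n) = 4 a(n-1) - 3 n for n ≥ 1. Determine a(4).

a(1) = 4*3 - 3 = 9
a(2) = 4*9 - 6 = 30
a(3) = 4*30 - 9 = 111
a(4) = 4*111 - 12 = 432

432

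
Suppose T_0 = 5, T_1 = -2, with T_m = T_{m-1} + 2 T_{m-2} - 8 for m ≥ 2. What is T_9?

-852

T_2 = (-2) + 2(5) - 8 = 0
T_3 = 0 + 2(-2) - 8 = -12
T_4 = (-12) + 2(0) - 8 = -20
T_5 = (-20) + 2(-12) - 8 = -52
T_6 = (-52) + 2(-20) - 8 = -100
T_7 = (-100) + 2(-52) - 8 = -212
T_8 = (-212) + 2(-100) - 8 = -420
T_9 = (-420) + 2(-212) - 8 = -852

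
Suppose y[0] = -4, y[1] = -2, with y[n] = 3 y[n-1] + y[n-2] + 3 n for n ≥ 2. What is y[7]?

y[2] = 3·(-2) + (-4) + 6 = -4
y[3] = 3·(-4) + (-2) + 9 = -5
y[4] = 3·(-5) + (-4) + 12 = -7
y[5] = 3·(-7) + (-5) + 15 = -11
y[6] = 3·(-11) + (-7) + 18 = -22
y[7] = 3·(-22) + (-11) + 21 = -56

-56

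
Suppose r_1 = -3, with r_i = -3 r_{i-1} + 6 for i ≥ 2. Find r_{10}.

r_2 = -3·(-3) + 6 = 15
r_3 = -3·15 + 6 = -39
r_4 = -3·(-39) + 6 = 123
r_5 = -3·123 + 6 = -363
r_6 = -3·(-363) + 6 = 1095
r_7 = -3·1095 + 6 = -3279
r_8 = -3·(-3279) + 6 = 9843
r_9 = -3·9843 + 6 = -29523
r_{10} = -3·(-29523) + 6 = 88575

88575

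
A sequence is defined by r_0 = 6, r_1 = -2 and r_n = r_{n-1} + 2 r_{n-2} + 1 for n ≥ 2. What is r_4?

31

r_2 = (-2) + 2*6 + 1 = 11
r_3 = 11 + 2*(-2) + 1 = 8
r_4 = 8 + 2*11 + 1 = 31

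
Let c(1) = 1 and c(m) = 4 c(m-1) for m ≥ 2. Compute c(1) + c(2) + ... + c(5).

c(2) = 4*1 = 4
c(3) = 4*4 = 16
c(4) = 4*16 = 64
c(5) = 4*64 = 256
Sum = 1 + 4 + 16 + 64 + 256 = 341

341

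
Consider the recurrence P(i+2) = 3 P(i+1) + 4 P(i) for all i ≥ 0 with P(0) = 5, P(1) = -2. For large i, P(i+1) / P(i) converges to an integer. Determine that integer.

The characteristic equation is r^2 - 3r - 4 = 0, which factors as (r - 4)(r + 1) = 0.
So the roots are 4 and -1. Since |4| > |-1| and the coefficient of 4^i is non-zero, the ratio tends to 4.

4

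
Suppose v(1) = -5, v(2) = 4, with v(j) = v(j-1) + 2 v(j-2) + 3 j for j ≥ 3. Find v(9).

918

v(3) = 4 + 2*(-5) + 9 = 3
v(4) = 3 + 2*4 + 12 = 23
v(5) = 23 + 2*3 + 15 = 44
v(6) = 44 + 2*23 + 18 = 108
v(7) = 108 + 2*44 + 21 = 217
v(8) = 217 + 2*108 + 24 = 457
v(9) = 457 + 2*217 + 27 = 918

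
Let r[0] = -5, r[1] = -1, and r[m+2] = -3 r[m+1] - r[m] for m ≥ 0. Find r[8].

r[2] = -3*(-1) - (-5) = 8
r[3] = -3*8 - (-1) = -23
r[4] = -3*(-23) - 8 = 61
r[5] = -3*61 - (-23) = -160
r[6] = -3*(-160) - 61 = 419
r[7] = -3*419 - (-160) = -1097
r[8] = -3*(-1097) - 419 = 2872

2872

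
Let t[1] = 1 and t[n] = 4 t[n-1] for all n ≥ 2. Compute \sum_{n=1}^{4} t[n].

85

t[2] = 4(1) = 4
t[3] = 4(4) = 16
t[4] = 4(16) = 64
Sum = 1 + 4 + 16 + 64 = 85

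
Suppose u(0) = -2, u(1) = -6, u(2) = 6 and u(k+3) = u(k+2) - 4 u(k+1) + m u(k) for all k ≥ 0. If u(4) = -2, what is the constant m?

1

u(3) = 30 - 2m
u(4) = 6 - 8m
So 6 - 8m = -2, giving m = 1.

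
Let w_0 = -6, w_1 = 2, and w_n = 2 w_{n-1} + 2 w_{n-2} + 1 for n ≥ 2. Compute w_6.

-219

w_2 = 2·2 + 2·(-6) + 1 = -7
w_3 = 2·(-7) + 2·2 + 1 = -9
w_4 = 2·(-9) + 2·(-7) + 1 = -31
w_5 = 2·(-31) + 2·(-9) + 1 = -79
w_6 = 2·(-79) + 2·(-31) + 1 = -219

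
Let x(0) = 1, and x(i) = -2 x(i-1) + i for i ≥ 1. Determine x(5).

x(1) = -2·1 + 1 = -1
x(2) = -2·(-1) + 2 = 4
x(3) = -2·4 + 3 = -5
x(4) = -2·(-5) + 4 = 14
x(5) = -2·14 + 5 = -23

-23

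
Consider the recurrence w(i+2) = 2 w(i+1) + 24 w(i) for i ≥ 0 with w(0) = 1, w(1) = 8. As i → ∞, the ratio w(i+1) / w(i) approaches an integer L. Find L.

The characteristic equation is r^2 - 2r - 24 = 0, which factors as (r - 6)(r + 4) = 0.
So the roots are 6 and -4. Since |6| > |-4| and the coefficient of 6^i is non-zero, the ratio tends to 6.

6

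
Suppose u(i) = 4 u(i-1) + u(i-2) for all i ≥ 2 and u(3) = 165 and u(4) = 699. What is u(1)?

Rearranging, u(i-2) = u(i) - 4 u(i-1).
u(2) = 699 - 4·165 = 39
u(1) = 165 - 4·39 = 9

9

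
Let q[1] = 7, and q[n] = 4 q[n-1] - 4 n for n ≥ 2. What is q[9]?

q[2] = 4(7) - 8 = 20
q[3] = 4(20) - 12 = 68
q[4] = 4(68) - 16 = 256
q[5] = 4(256) - 20 = 1004
q[6] = 4(1004) - 24 = 3992
q[7] = 4(3992) - 28 = 15940
q[8] = 4(15940) - 32 = 63728
q[9] = 4(63728) - 36 = 254876

254876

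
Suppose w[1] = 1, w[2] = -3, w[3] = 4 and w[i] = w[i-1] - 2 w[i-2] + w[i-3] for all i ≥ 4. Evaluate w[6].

w[4] = 4 - 2*(-3) + 1 = 11
w[5] = 11 - 2*4 + (-3) = 0
w[6] = 0 - 2*11 + 4 = -18

-18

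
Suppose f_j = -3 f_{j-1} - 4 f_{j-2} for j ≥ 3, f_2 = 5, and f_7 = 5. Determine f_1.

Let f_1 = x.
f_3 = -15 - 4x
f_4 = 25 + 12x
f_5 = -15 - 20x
f_6 = -55 + 12x
f_7 = 225 + 44x
So 225 + 44x = 5, giving x = -5.

-5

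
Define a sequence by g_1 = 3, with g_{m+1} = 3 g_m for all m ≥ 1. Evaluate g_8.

6561

g_2 = 3(3) = 9
g_3 = 3(9) = 27
g_4 = 3(27) = 81
g_5 = 3(81) = 243
g_6 = 3(243) = 729
g_7 = 3(729) = 2187
g_8 = 3(2187) = 6561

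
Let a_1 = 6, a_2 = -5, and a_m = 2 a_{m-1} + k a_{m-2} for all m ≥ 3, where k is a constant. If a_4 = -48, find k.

-4

a_3 = -10 + 6k
a_4 = -20 + 7k
So -20 + 7k = -48, giving k = -4.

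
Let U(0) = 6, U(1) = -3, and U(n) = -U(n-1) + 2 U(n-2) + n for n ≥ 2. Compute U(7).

-394

U(2) = -(-3) + 2(6) + 2 = 17
U(3) = -17 + 2(-3) + 3 = -20
U(4) = -(-20) + 2(17) + 4 = 58
U(5) = -58 + 2(-20) + 5 = -93
U(6) = -(-93) + 2(58) + 6 = 215
U(7) = -215 + 2(-93) + 7 = -394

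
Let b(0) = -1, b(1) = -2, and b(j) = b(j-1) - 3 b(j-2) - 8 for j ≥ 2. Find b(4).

b(2) = (-2) - 3·(-1) - 8 = -7
b(3) = (-7) - 3·(-2) - 8 = -9
b(4) = (-9) - 3·(-7) - 8 = 4

4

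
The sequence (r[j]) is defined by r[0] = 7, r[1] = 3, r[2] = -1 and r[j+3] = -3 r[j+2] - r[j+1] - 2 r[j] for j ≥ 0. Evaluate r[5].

-95

r[3] = -3*(-1) - 3 - 2*7 = -14
r[4] = -3*(-14) - (-1) - 2*3 = 37
r[5] = -3*37 - (-14) - 2*(-1) = -95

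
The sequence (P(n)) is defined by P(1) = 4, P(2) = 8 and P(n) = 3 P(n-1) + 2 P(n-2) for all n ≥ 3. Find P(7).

5072

P(3) = 3(8) + 2(4) = 32
P(4) = 3(32) + 2(8) = 112
P(5) = 3(112) + 2(32) = 400
P(6) = 3(400) + 2(112) = 1424
P(7) = 3(1424) + 2(400) = 5072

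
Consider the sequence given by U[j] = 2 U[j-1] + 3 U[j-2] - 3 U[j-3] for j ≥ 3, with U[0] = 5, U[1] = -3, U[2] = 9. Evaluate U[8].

U[3] = 2*9 + 3*(-3) - 3*5 = -6
U[4] = 2*(-6) + 3*9 - 3*(-3) = 24
U[5] = 2*24 + 3*(-6) - 3*9 = 3
U[6] = 2*3 + 3*24 - 3*(-6) = 96
U[7] = 2*96 + 3*3 - 3*24 = 129
U[8] = 2*129 + 3*96 - 3*3 = 537

537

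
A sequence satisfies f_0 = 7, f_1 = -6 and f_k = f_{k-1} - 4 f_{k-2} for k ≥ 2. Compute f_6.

-338

f_2 = (-6) - 4(7) = -34
f_3 = (-34) - 4(-6) = -10
f_4 = (-10) - 4(-34) = 126
f_5 = 126 - 4(-10) = 166
f_6 = 166 - 4(126) = -338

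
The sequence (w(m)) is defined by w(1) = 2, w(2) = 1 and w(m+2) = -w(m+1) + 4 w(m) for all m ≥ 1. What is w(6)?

-43

w(3) = -1 + 4(2) = 7
w(4) = -7 + 4(1) = -3
w(5) = -(-3) + 4(7) = 31
w(6) = -31 + 4(-3) = -43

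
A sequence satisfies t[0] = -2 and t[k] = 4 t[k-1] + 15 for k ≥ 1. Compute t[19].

The fixed point is 15/(1 - 4) = -5, so t[k] + 5 = 4(t[k-1] + 5).
Hence t[k] = 3·4^k - 5.
t[19] = 3·4^{19} - 5 = 3·274877906944 - 5 = 824633720827.

824633720827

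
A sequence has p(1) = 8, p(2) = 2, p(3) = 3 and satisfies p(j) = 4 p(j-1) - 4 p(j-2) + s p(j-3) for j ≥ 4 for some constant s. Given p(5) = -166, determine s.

p(4) = 4 + 8s
p(5) = 4 + 34s
So 4 + 34s = -166, giving s = -5.

-5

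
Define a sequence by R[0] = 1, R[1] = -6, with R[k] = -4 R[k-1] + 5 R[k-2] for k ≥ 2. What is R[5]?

-3646

R[2] = -4(-6) + 5(1) = 29
R[3] = -4(29) + 5(-6) = -146
R[4] = -4(-146) + 5(29) = 729
R[5] = -4(729) + 5(-146) = -3646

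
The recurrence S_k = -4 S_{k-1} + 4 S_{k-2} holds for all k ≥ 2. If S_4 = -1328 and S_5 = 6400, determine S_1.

Rearranging, S_{k-2} = (S_k + 4 S_{k-1}) / 4.
S_3 = (6400 + 4*(-1328)) / 4 = 1088/4 = 272
S_2 = (-1328 + 4*272) / 4 = -240/4 = -60
S_1 = (272 + 4*(-60)) / 4 = 32/4 = 8

8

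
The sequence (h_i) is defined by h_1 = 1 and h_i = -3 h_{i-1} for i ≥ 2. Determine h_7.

h_2 = -3*1 = -3
h_3 = -3*(-3) = 9
h_4 = -3*9 = -27
h_5 = -3*(-27) = 81
h_6 = -3*81 = -243
h_7 = -3*(-243) = 729

729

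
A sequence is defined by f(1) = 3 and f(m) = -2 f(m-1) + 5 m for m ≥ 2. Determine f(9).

f(2) = -2·3 + 10 = 4
f(3) = -2·4 + 15 = 7
f(4) = -2·7 + 20 = 6
f(5) = -2·6 + 25 = 13
f(6) = -2·13 + 30 = 4
f(7) = -2·4 + 35 = 27
f(8) = -2·27 + 40 = -14
f(9) = -2·(-14) + 45 = 73

73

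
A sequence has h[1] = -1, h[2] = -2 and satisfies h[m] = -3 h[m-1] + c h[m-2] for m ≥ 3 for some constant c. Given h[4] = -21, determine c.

-3

h[3] = 6 - c
h[4] = -18 + c
So -18 + c = -21, giving c = -3.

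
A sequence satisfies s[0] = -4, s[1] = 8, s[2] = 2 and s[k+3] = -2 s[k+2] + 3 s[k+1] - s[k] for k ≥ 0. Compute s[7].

1588

s[3] = -2*2 + 3*8 - (-4) = 24
s[4] = -2*24 + 3*2 - 8 = -50
s[5] = -2*(-50) + 3*24 - 2 = 170
s[6] = -2*170 + 3*(-50) - 24 = -514
s[7] = -2*(-514) + 3*170 - (-50) = 1588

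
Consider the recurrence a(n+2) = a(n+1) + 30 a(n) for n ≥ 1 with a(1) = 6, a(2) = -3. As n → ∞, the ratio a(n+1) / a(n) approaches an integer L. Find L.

6

The characteristic equation is r^2 - r - 30 = 0, which factors as (r - 6)(r + 5) = 0.
So the roots are 6 and -5. Since |6| > |-5| and the coefficient of 6^n is non-zero, the ratio tends to 6.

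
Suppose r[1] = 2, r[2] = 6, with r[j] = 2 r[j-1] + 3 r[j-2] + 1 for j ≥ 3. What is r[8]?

r[3] = 2(6) + 3(2) + 1 = 19
r[4] = 2(19) + 3(6) + 1 = 57
r[5] = 2(57) + 3(19) + 1 = 172
r[6] = 2(172) + 3(57) + 1 = 516
r[7] = 2(516) + 3(172) + 1 = 1549
r[8] = 2(1549) + 3(516) + 1 = 4647

4647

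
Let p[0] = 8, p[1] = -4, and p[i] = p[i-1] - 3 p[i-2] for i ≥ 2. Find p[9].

1136

p[2] = (-4) - 3*8 = -28
p[3] = (-28) - 3*(-4) = -16
p[4] = (-16) - 3*(-28) = 68
p[5] = 68 - 3*(-16) = 116
p[6] = 116 - 3*68 = -88
p[7] = (-88) - 3*116 = -436
p[8] = (-436) - 3*(-88) = -172
p[9] = (-172) - 3*(-436) = 1136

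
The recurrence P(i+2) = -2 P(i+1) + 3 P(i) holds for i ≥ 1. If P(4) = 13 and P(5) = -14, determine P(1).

Rearranging, P(i-2) = (P(i) + 2 P(i-1)) / 3.
P(3) = (-14 + 2·13) / 3 = 12/3 = 4
P(2) = (13 + 2·4) / 3 = 21/3 = 7
P(1) = (4 + 2·7) / 3 = 18/3 = 6

6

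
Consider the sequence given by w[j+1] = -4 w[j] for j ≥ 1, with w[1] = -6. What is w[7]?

-24576

w[2] = -4(-6) = 24
w[3] = -4(24) = -96
w[4] = -4(-96) = 384
w[5] = -4(384) = -1536
w[6] = -4(-1536) = 6144
w[7] = -4(6144) = -24576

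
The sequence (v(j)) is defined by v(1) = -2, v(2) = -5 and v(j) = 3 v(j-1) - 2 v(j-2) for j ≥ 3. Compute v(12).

v(3) = 3·(-5) - 2·(-2) = -11
v(4) = 3·(-11) - 2·(-5) = -23
v(5) = 3·(-23) - 2·(-11) = -47
v(6) = 3·(-47) - 2·(-23) = -95
v(7) = 3·(-95) - 2·(-47) = -191
v(8) = 3·(-191) - 2·(-95) = -383
v(9) = 3·(-383) - 2·(-191) = -767
v(10) = 3·(-767) - 2·(-383) = -1535
v(11) = 3·(-1535) - 2·(-767) = -3071
v(12) = 3·(-3071) - 2·(-1535) = -6143

-6143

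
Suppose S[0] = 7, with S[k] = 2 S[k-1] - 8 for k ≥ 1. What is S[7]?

S[1] = 2(7) - 8 = 6
S[2] = 2(6) - 8 = 4
S[3] = 2(4) - 8 = 0
S[4] = 2(0) - 8 = -8
S[5] = 2(-8) - 8 = -24
S[6] = 2(-24) - 8 = -56
S[7] = 2(-56) - 8 = -120

-120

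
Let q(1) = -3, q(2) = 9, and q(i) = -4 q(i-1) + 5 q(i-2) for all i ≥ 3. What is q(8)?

156249

q(3) = -4(9) + 5(-3) = -51
q(4) = -4(-51) + 5(9) = 249
q(5) = -4(249) + 5(-51) = -1251
q(6) = -4(-1251) + 5(249) = 6249
q(7) = -4(6249) + 5(-1251) = -31251
q(8) = -4(-31251) + 5(6249) = 156249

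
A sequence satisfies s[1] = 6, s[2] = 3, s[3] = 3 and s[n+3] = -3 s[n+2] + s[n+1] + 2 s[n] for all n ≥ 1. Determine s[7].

s[4] = -3·3 + 3 + 2·6 = 6
s[5] = -3·6 + 3 + 2·3 = -9
s[6] = -3·(-9) + 6 + 2·3 = 39
s[7] = -3·39 + (-9) + 2·6 = -114

-114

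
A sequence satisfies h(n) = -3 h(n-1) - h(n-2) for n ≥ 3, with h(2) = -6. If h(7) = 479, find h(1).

7

Let h(1) = y.
h(3) = 18 - y
h(4) = -48 + 3y
h(5) = 126 - 8y
h(6) = -330 + 21y
h(7) = 864 - 55y
So 864 - 55y = 479, giving y = 7.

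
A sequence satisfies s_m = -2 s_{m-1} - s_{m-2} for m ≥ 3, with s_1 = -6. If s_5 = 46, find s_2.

-7

Let s_2 = v.
s_3 = 6 - 2v
s_4 = -12 + 3v
s_5 = 18 - 4v
So 18 - 4v = 46, giving v = -7.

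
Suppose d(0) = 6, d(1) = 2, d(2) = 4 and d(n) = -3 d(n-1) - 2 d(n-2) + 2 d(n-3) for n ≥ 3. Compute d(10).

-528

d(3) = -3*4 - 2*2 + 2*6 = -4
d(4) = -3*(-4) - 2*4 + 2*2 = 8
d(5) = -3*8 - 2*(-4) + 2*4 = -8
d(6) = -3*(-8) - 2*8 + 2*(-4) = 0
d(7) = -3*0 - 2*(-8) + 2*8 = 32
d(8) = -3*32 - 2*0 + 2*(-8) = -112
d(9) = -3*(-112) - 2*32 + 2*0 = 272
d(10) = -3*272 - 2*(-112) + 2*32 = -528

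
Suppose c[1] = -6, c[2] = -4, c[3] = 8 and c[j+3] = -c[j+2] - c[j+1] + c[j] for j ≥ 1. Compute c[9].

c[4] = -8 - (-4) + (-6) = -10
c[5] = -(-10) - 8 + (-4) = -2
c[6] = -(-2) - (-10) + 8 = 20
c[7] = -20 - (-2) + (-10) = -28
c[8] = -(-28) - 20 + (-2) = 6
c[9] = -6 - (-28) + 20 = 42

42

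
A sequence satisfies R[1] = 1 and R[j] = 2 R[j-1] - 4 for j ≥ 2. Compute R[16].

The fixed point is -4/(1 - 2) = 4, so R[j] - 4 = 2(R[j-1] - 4).
Hence R[j] = -3·2^{j-1} + 4.
R[16] = -3·2^{15} + 4 = -3·32768 + 4 = -98300.

-98300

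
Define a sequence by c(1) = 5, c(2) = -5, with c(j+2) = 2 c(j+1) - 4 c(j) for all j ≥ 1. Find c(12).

15360

c(3) = 2(-5) - 4(5) = -30
c(4) = 2(-30) - 4(-5) = -40
c(5) = 2(-40) - 4(-30) = 40
c(6) = 2(40) - 4(-40) = 240
c(7) = 2(240) - 4(40) = 320
c(8) = 2(320) - 4(240) = -320
c(9) = 2(-320) - 4(320) = -1920
c(10) = 2(-1920) - 4(-320) = -2560
c(11) = 2(-2560) - 4(-1920) = 2560
c(12) = 2(2560) - 4(-2560) = 15360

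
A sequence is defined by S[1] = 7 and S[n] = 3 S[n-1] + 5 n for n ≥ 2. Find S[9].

S[2] = 3*7 + 10 = 31
S[3] = 3*31 + 15 = 108
S[4] = 3*108 + 20 = 344
S[5] = 3*344 + 25 = 1057
S[6] = 3*1057 + 30 = 3201
S[7] = 3*3201 + 35 = 9638
S[8] = 3*9638 + 40 = 28954
S[9] = 3*28954 + 45 = 86907

86907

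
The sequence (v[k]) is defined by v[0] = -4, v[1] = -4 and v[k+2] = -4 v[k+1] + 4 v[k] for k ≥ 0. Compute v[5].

-320

v[2] = -4·(-4) + 4·(-4) = 0
v[3] = -4·0 + 4·(-4) = -16
v[4] = -4·(-16) + 4·0 = 64
v[5] = -4·64 + 4·(-16) = -320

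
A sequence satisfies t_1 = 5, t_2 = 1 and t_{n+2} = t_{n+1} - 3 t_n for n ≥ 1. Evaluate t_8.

t_3 = 1 - 3*5 = -14
t_4 = (-14) - 3*1 = -17
t_5 = (-17) - 3*(-14) = 25
t_6 = 25 - 3*(-17) = 76
t_7 = 76 - 3*25 = 1
t_8 = 1 - 3*76 = -227

-227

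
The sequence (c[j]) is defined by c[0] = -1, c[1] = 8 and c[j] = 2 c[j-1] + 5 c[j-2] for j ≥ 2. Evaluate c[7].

7802

c[2] = 2(8) + 5(-1) = 11
c[3] = 2(11) + 5(8) = 62
c[4] = 2(62) + 5(11) = 179
c[5] = 2(179) + 5(62) = 668
c[6] = 2(668) + 5(179) = 2231
c[7] = 2(2231) + 5(668) = 7802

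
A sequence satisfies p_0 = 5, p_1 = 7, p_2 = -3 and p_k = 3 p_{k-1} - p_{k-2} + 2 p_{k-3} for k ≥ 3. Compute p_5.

-3

p_3 = 3*(-3) - 7 + 2*5 = -6
p_4 = 3*(-6) - (-3) + 2*7 = -1
p_5 = 3*(-1) - (-6) + 2*(-3) = -3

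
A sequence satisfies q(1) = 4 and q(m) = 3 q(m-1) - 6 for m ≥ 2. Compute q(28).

The fixed point is -6/(1 - 3) = 3, so q(m) - 3 = 3(q(m-1) - 3).
Hence q(m) = 1·3^{m-1} + 3.
q(28) = 1·3^{27} + 3 = 1·7625597484987 + 3 = 7625597484990.

7625597484990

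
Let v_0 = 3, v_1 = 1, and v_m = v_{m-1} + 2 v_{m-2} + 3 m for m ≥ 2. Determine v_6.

v_2 = 1 + 2(3) + 6 = 13
v_3 = 13 + 2(1) + 9 = 24
v_4 = 24 + 2(13) + 12 = 62
v_5 = 62 + 2(24) + 15 = 125
v_6 = 125 + 2(62) + 18 = 267

267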